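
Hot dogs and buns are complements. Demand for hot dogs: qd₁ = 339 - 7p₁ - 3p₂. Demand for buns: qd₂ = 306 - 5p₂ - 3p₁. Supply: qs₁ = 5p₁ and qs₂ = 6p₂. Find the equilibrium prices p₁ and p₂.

Market 1: 339 - 7p₁ - 3p₂ = 5p₁ → 12p₁ + 3p₂ = 339.
Market 2: 11p₂ + 3p₁ = 306.
Eliminating p₂: 11×(1) − 3×(2) gives 123p₁ = 2811, so p₁ = 937/41.
Back-substitute into (2): p₂ = (306 − 3×937/41) / 11 = 885/41.

p₁ = 937/41, p₂ = 885/41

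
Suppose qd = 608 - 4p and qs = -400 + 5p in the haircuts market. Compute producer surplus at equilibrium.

Equilibrium: 608 - 4p = -400 + 5p gives p* = 112, q* = 160.
Supply starts at p = 80 (where qs = 0).
PS = ½(112 − 80)(160) = 2560.

Producer surplus = 2560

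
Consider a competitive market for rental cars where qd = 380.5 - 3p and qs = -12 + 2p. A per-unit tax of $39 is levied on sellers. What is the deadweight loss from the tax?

Deadweight loss = 912.6

Pre-tax equilibrium: p* = 78.5, q* = 145.
Tax on sellers shifts supply to qs = -12 + 2(p − 39) = -90 + 2p.
380.5 - 3p = -90 + 2p gives buyer price pb = 94.1; sellers receive ps = 94.1 − 39 = 55.1.
New quantity: q = 380.5 − 3(94.1) = 98.2.
DWL = ½ × 39 × (145 − 98.2) = 912.6.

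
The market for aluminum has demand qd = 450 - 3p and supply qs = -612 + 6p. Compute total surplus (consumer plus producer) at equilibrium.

Equilibrium: 450 - 3p = -612 + 6p gives p* = 118, q* = 96.
Demand choke price: p = 150; supply starts at p = 102.
CS = ½(150 − 118)(96) = 1536; PS = ½(118 − 102)(96) = 768.

Total surplus = 2304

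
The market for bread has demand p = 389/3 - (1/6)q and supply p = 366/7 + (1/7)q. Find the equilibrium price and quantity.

p* = 88, q* = 250

Set the two price expressions equal: 389/3 - (1/6)q = 366/7 + (1/7)q.
1625/21 = (13/42)q, so q* = 250.
p* = 389/3 − (1/6)(250) = 88.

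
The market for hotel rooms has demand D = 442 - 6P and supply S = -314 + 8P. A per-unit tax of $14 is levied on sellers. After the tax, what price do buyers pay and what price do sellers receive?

Buyers pay $62, sellers receive $48

Pre-tax equilibrium: P* = 54, Q* = 118.
Tax on sellers shifts supply to S = -314 + 8(P − 14) = -426 + 8P.
442 - 6P = -426 + 8P gives buyer price Pb = 62; sellers receive Ps = 62 − 14 = 48.
New quantity: Q = 442 − 6(62) = 70.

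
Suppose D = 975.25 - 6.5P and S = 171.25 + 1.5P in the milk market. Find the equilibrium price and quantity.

Set D = S: 975.25 - 6.5P = 171.25 + 1.5P.
804 = 8P, so P* = 100.5.
Q* = 975.25 − 6.5(100.5) = 322.

P* = 100.5, Q* = 322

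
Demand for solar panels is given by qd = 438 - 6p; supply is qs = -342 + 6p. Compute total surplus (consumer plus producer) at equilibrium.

Total surplus = 384

Equilibrium: 438 - 6p = -342 + 6p gives p* = 65, q* = 48.
Demand choke price: p = 73; supply starts at p = 57.
CS = ½(73 − 65)(48) = 192; PS = ½(65 − 57)(48) = 192.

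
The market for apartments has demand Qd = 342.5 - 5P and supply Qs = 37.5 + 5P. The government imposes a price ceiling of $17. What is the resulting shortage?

Shortage = 135

Equilibrium price would be P* = 30.5, so the ceiling at 17 binds.
At P = 17: Qd = 342.5 − 5(17) = 257.5, Qs = 37.5 + 5(17) = 122.5.
Shortage = 257.5 − 122.5 = 135.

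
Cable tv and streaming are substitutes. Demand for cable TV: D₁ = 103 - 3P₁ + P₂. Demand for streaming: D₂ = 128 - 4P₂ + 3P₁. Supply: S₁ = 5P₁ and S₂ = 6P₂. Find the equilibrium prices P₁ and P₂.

Market 1: 103 - 3P₁ + P₂ = 5P₁ → 8P₁ - P₂ = 103.
Market 2: 10P₂ - 3P₁ = 128.
Eliminating P₂: 10×(1) + 1×(2) gives 77P₁ = 1158, so P₁ = 1158/77.
Back-substitute into (2): P₂ = (128 + 3×1158/77) / 10 = 1333/77.

P₁ = 1158/77, P₂ = 1333/77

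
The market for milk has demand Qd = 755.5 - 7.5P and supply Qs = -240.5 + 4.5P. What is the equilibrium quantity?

Set Qd = Qs: 755.5 - 7.5P = -240.5 + 4.5P.
996 = 12P, so P* = 83.
Q* = 755.5 − 7.5(83) = 133.

Q* = 133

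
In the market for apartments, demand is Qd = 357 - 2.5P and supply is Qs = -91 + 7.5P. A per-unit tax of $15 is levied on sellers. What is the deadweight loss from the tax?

Pre-tax equilibrium: P* = 44.8, Q* = 245.
Tax on sellers shifts supply to Qs = -91 + 7.5(P − 15) = -203.5 + 7.5P.
357 - 2.5P = -203.5 + 7.5P gives buyer price Pb = 56.05; sellers receive Ps = 56.05 − 15 = 41.05.
New quantity: Q = 357 − 2.5(56.05) = 216.875.
DWL = ½ × 15 × (245 − 216.875) = 210.9375.

Deadweight loss = 210.9375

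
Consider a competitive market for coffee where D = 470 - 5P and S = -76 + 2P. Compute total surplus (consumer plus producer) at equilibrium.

Equilibrium: 470 - 5P = -76 + 2P gives P* = 78, Q* = 80.
Demand choke price: P = 94; supply starts at P = 38.
CS = ½(94 − 78)(80) = 640; PS = ½(78 − 38)(80) = 1600.

Total surplus = 2240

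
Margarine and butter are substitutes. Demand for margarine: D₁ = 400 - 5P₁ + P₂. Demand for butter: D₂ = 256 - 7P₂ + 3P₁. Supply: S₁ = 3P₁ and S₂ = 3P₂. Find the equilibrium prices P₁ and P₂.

P₁ = 608/11, P₂ = 464/11

Market 1: 400 - 5P₁ + P₂ = 3P₁ → 8P₁ - P₂ = 400.
Market 2: 10P₂ - 3P₁ = 256.
Eliminating P₂: 10×(1) + 1×(2) gives 77P₁ = 4256, so P₁ = 608/11.
Back-substitute into (2): P₂ = (256 + 3×608/11) / 10 = 464/11.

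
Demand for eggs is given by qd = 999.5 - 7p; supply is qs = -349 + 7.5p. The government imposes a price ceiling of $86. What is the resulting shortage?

Equilibrium price would be p* = 93, so the ceiling at 86 binds.
At p = 86: qd = 999.5 − 7(86) = 397.5, qs = -349 + 7.5(86) = 296.
Shortage = 397.5 − 296 = 101.5.

Shortage = 101.5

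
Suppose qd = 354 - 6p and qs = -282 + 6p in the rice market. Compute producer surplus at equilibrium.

Equilibrium: 354 - 6p = -282 + 6p gives p* = 53, q* = 36.
Supply starts at p = 47 (where qs = 0).
PS = ½(53 − 47)(36) = 108.

Producer surplus = 108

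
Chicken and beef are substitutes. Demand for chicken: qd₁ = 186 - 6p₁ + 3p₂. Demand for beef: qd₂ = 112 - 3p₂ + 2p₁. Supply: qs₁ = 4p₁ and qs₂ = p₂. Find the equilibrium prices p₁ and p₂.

Market 1: 186 - 6p₁ + 3p₂ = 4p₁ → 10p₁ - 3p₂ = 186.
Market 2: 4p₂ - 2p₁ = 112.
Eliminating p₂: 4×(1) + 3×(2) gives 34p₁ = 1080, so p₁ = 540/17.
Back-substitute into (2): p₂ = (112 + 2×540/17) / 4 = 746/17.

p₁ = 540/17, p₂ = 746/17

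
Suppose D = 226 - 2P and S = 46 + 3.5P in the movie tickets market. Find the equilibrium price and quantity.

P* = 360/11, Q* = 1766/11

Set D = S: 226 - 2P = 46 + 3.5P.
180 = 5.5P, so P* = 360/11.
Q* = 226 − 2(360/11) = 1766/11.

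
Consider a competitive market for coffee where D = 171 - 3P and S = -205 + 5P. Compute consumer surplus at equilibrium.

Equilibrium: 171 - 3P = -205 + 5P gives P* = 47, Q* = 30.
Demand choke price (D = 0): P = 57.
CS = ½(57 − 47)(30) = 150.

Consumer surplus = 150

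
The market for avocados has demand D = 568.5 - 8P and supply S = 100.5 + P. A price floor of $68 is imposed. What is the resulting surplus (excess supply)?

Surplus = 144

Equilibrium price would be P* = 52, so the floor at 68 binds.
At P = 68: D = 24.5, S = 168.5.
Surplus = 168.5 − 24.5 = 144.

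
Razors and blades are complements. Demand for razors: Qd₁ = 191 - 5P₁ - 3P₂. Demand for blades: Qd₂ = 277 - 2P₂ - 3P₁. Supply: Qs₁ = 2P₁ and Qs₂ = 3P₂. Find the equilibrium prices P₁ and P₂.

Market 1: 191 - 5P₁ - 3P₂ = 2P₁ → 7P₁ + 3P₂ = 191.
Market 2: 5P₂ + 3P₁ = 277.
Eliminating P₂: 5×(1) − 3×(2) gives 26P₁ = 124, so P₁ = 62/13.
Back-substitute into (2): P₂ = (277 − 3×62/13) / 5 = 683/13.

P₁ = 62/13, P₂ = 683/13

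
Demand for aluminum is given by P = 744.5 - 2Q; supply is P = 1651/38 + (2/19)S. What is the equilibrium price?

P* = 78.5

Set the two price expressions equal: 744.5 - 2Q = 1651/38 + (2/19)Q.
13320/19 = (40/19)Q, so Q* = 333.
P* = 744.5 − (2)(333) = 78.5.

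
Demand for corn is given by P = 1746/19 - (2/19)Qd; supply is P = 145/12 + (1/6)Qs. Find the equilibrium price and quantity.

Set the two price expressions equal: 1746/19 - (2/19)Q = 145/12 + (1/6)Q.
18197/228 = (31/114)Q, so Q* = 293.5.
P* = 1746/19 − (2/19)(293.5) = 61.

P* = 61, Q* = 293.5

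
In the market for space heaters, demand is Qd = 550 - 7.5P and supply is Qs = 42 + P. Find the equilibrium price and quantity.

Set Qd = Qs: 550 - 7.5P = 42 + P.
508 = 8.5P, so P* = 1016/17.
Q* = 550 − 7.5(1016/17) = 1730/17.

P* = 1016/17, Q* = 1730/17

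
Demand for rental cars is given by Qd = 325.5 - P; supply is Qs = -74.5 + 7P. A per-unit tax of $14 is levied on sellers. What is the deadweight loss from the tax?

Pre-tax equilibrium: P* = 50, Q* = 275.5.
Tax on sellers shifts supply to Qs = -74.5 + 7(P − 14) = -172.5 + 7P.
325.5 - P = -172.5 + 7P gives buyer price Pb = 62.25; sellers receive Ps = 62.25 − 14 = 48.25.
New quantity: Q = 325.5 − 1(62.25) = 263.25.
DWL = ½ × 14 × (275.5 − 263.25) = 85.75.

Deadweight loss = 85.75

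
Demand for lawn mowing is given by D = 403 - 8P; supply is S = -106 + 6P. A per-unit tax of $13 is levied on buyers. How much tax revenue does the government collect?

Pre-tax equilibrium: P* = 509/14, Q* = 785/7.
Tax on buyers shifts demand to D = 403 − 8(P + 13) = 299 - 8P.
299 - 8P = -106 + 6P gives seller price Ps = 405/14; buyers pay Pb = 405/14 + 13 = 587/14.
New quantity: Q = 403 − 8(587/14) = 473/7.
Revenue = 13 × 473/7 = 6149/7.

Tax revenue = 6149/7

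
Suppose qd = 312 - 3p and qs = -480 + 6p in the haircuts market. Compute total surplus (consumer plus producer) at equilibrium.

Equilibrium: 312 - 3p = -480 + 6p gives p* = 88, q* = 48.
Demand choke price: p = 104; supply starts at p = 80.
CS = ½(104 − 88)(48) = 384; PS = ½(88 − 80)(48) = 192.

Total surplus = 576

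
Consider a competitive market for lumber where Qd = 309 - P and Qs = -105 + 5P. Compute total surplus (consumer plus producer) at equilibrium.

Equilibrium: 309 - P = -105 + 5P gives P* = 69, Q* = 240.
Demand choke price: P = 309; supply starts at P = 21.
CS = ½(309 − 69)(240) = 28800; PS = ½(69 − 21)(240) = 5760.

Total surplus = 34560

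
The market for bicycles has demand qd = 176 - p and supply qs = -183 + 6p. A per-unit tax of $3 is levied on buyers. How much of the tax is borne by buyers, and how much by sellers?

Pre-tax equilibrium: p* = 359/7, q* = 873/7.
Tax on buyers shifts demand to qd = 176 − 1(p + 3) = 173 - p.
173 - p = -183 + 6p gives seller price ps = 356/7; buyers pay pb = 356/7 + 3 = 377/7.
New quantity: q = 176 − 1(377/7) = 855/7.
Buyer burden = 377/7 − 359/7 = 18/7; seller burden = 359/7 − 356/7 = 3/7.

Buyers bear 18/7, sellers bear 3/7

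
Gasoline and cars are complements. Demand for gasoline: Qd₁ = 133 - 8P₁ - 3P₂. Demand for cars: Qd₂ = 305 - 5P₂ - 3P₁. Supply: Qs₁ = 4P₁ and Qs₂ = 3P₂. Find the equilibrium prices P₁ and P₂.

P₁ = 149/87, P₂ = 1087/29

Market 1: 133 - 8P₁ - 3P₂ = 4P₁ → 12P₁ + 3P₂ = 133.
Market 2: 8P₂ + 3P₁ = 305.
Eliminating P₂: 8×(1) − 3×(2) gives 87P₁ = 149, so P₁ = 149/87.
Back-substitute into (2): P₂ = (305 − 3×149/87) / 8 = 1087/29.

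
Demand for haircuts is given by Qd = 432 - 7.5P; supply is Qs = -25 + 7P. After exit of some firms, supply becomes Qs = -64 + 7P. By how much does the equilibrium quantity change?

ΔQ = -585/29

Original equilibrium: P* = 914/29, Q* = 5673/29.
New equilibrium: 432 - 7.5P = -64 + 7P, so 496 = 14.5P and P' = 992/29; Q' = 432 − 7.5(992/29) = 5088/29.
Change in quantity: 5088/29 − 5673/29 = -585/29.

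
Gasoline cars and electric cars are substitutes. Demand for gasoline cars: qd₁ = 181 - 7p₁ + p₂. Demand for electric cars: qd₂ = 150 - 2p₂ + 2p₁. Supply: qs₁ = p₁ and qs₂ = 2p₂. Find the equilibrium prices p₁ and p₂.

Market 1: 181 - 7p₁ + p₂ = p₁ → 8p₁ - p₂ = 181.
Market 2: 4p₂ - 2p₁ = 150.
Eliminating p₂: 4×(1) + 1×(2) gives 30p₁ = 874, so p₁ = 437/15.
Back-substitute into (2): p₂ = (150 + 2×437/15) / 4 = 781/15.

p₁ = 437/15, p₂ = 781/15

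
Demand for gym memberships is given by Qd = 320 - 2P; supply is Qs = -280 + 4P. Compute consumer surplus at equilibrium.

Consumer surplus = 3600

Equilibrium: 320 - 2P = -280 + 4P gives P* = 100, Q* = 120.
Demand choke price (Qd = 0): P = 160.
CS = ½(160 − 100)(120) = 3600.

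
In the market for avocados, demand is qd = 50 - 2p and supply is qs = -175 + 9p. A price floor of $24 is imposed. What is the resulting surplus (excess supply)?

Surplus = 39

Equilibrium price would be p* = 225/11, so the floor at 24 binds.
At p = 24: qd = 2, qs = 41.
Surplus = 41 − 2 = 39.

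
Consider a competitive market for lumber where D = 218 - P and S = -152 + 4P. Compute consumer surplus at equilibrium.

Equilibrium: 218 - P = -152 + 4P gives P* = 74, Q* = 144.
Demand choke price (D = 0): P = 218.
CS = ½(218 − 74)(144) = 10368.

Consumer surplus = 10368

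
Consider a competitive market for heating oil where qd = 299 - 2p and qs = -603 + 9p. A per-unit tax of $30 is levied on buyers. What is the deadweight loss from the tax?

Pre-tax equilibrium: p* = 82, q* = 135.
Tax on buyers shifts demand to qd = 299 − 2(p + 30) = 239 - 2p.
239 - 2p = -603 + 9p gives seller price ps = 842/11; buyers pay pb = 842/11 + 30 = 1172/11.
New quantity: q = 299 − 2(1172/11) = 945/11.
DWL = ½ × 30 × (135 − 945/11) = 8100/11.

Deadweight loss = 8100/11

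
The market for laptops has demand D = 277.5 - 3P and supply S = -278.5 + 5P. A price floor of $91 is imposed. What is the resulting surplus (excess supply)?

Equilibrium price would be P* = 69.5, so the floor at 91 binds.
At P = 91: D = 4.5, S = 176.5.
Surplus = 176.5 − 4.5 = 172.

Surplus = 172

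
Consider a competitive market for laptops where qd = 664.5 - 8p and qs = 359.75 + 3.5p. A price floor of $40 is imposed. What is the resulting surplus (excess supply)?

Surplus = 155.25

Equilibrium price would be p* = 26.5, so the floor at 40 binds.
At p = 40: qd = 344.5, qs = 499.75.
Surplus = 499.75 − 344.5 = 155.25.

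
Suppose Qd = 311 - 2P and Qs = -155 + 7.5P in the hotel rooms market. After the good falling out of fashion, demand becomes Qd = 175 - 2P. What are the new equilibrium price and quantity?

Original equilibrium: P* = 932/19, Q* = 4045/19.
New equilibrium: 175 - 2P = -155 + 7.5P, so 330 = 9.5P and P' = 660/19; Q' = 175 − 2(660/19) = 2005/19.

P' = 660/19, Q' = 2005/19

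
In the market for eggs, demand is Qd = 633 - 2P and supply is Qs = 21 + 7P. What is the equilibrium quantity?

Set Qd = Qs: 633 - 2P = 21 + 7P.
612 = 9P, so P* = 68.
Q* = 633 − 2(68) = 497.

Q* = 497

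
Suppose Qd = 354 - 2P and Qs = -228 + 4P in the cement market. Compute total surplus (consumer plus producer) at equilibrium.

Equilibrium: 354 - 2P = -228 + 4P gives P* = 97, Q* = 160.
Demand choke price: P = 177; supply starts at P = 57.
CS = ½(177 − 97)(160) = 6400; PS = ½(97 − 57)(160) = 3200.

Total surplus = 9600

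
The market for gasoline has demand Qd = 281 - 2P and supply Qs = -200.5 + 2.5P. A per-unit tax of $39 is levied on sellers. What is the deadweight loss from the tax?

Pre-tax equilibrium: P* = 107, Q* = 67.
Tax on sellers shifts supply to Qs = -200.5 + 2.5(P − 39) = -298 + 2.5P.
281 - 2P = -298 + 2.5P gives buyer price Pb = 386/3; sellers receive Ps = 386/3 − 39 = 269/3.
New quantity: Q = 281 − 2(386/3) = 71/3.
DWL = ½ × 39 × (67 − 71/3) = 845.

Deadweight loss = 845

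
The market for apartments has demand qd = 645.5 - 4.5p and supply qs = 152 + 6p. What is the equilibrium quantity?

q* = 434

Set qd = qs: 645.5 - 4.5p = 152 + 6p.
493.5 = 10.5p, so p* = 47.
q* = 645.5 − 4.5(47) = 434.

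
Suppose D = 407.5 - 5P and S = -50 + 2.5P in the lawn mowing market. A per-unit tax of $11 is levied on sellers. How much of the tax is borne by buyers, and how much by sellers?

Pre-tax equilibrium: P* = 61, Q* = 102.5.
Tax on sellers shifts supply to S = -50 + 2.5(P − 11) = -77.5 + 2.5P.
407.5 - 5P = -77.5 + 2.5P gives buyer price Pb = 194/3; sellers receive Ps = 194/3 − 11 = 161/3.
New quantity: Q = 407.5 − 5(194/3) = 505/6.
Buyer burden = 194/3 − 61 = 11/3; seller burden = 61 − 161/3 = 22/3.

Buyers bear 11/3, sellers bear 22/3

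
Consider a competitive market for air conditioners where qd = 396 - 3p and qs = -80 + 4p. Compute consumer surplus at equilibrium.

Equilibrium: 396 - 3p = -80 + 4p gives p* = 68, q* = 192.
Demand choke price (qd = 0): p = 132.
CS = ½(132 − 68)(192) = 6144.

Consumer surplus = 6144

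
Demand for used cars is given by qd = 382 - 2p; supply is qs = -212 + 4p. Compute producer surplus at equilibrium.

Producer surplus = 4232

Equilibrium: 382 - 2p = -212 + 4p gives p* = 99, q* = 184.
Supply starts at p = 53 (where qs = 0).
PS = ½(99 − 53)(184) = 4232.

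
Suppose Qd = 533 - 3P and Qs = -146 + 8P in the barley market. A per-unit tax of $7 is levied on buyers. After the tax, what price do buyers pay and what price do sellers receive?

Pre-tax equilibrium: P* = 679/11, Q* = 3826/11.
Tax on buyers shifts demand to Qd = 533 − 3(P + 7) = 512 - 3P.
512 - 3P = -146 + 8P gives seller price Ps = 658/11; buyers pay Pb = 658/11 + 7 = 735/11.
New quantity: Q = 533 − 3(735/11) = 3658/11.

Buyers pay 735/11, sellers receive 658/11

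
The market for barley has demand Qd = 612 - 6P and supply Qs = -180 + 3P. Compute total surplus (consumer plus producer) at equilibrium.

Equilibrium: 612 - 6P = -180 + 3P gives P* = 88, Q* = 84.
Demand choke price: P = 102; supply starts at P = 60.
CS = ½(102 − 88)(84) = 588; PS = ½(88 − 60)(84) = 1176.

Total surplus = 1764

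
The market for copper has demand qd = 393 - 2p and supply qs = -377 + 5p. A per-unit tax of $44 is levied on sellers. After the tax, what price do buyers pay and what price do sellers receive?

Buyers pay 990/7, sellers receive 682/7

Pre-tax equilibrium: p* = 110, q* = 173.
Tax on sellers shifts supply to qs = -377 + 5(p − 44) = -597 + 5p.
393 - 2p = -597 + 5p gives buyer price pb = 990/7; sellers receive ps = 990/7 − 44 = 682/7.
New quantity: q = 393 − 2(990/7) = 771/7.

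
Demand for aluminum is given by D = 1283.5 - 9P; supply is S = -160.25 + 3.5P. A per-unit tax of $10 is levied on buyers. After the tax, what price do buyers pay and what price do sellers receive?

Buyers pay $118.3, sellers receive $108.3

Pre-tax equilibrium: P* = 115.5, Q* = 244.
Tax on buyers shifts demand to D = 1283.5 − 9(P + 10) = 1193.5 - 9P.
1193.5 - 9P = -160.25 + 3.5P gives seller price Ps = 108.3; buyers pay Pb = 108.3 + 10 = 118.3.
New quantity: Q = 1283.5 − 9(118.3) = 218.8.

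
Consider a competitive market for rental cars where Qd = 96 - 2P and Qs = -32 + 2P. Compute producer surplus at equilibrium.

Equilibrium: 96 - 2P = -32 + 2P gives P* = 32, Q* = 32.
Supply starts at P = 16 (where Qs = 0).
PS = ½(32 − 16)(32) = 256.

Producer surplus = 256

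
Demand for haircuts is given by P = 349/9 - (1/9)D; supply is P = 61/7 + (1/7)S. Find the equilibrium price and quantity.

P* = 25.625, Q* = 118.375

Set the two price expressions equal: 349/9 - (1/9)Q = 61/7 + (1/7)Q.
1894/63 = (16/63)Q, so Q* = 118.375.
P* = 349/9 − (1/9)(118.375) = 25.625.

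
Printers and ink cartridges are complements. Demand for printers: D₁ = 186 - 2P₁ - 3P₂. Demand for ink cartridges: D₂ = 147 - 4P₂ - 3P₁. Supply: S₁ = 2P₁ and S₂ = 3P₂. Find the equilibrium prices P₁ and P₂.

Market 1: 186 - 2P₁ - 3P₂ = 2P₁ → 4P₁ + 3P₂ = 186.
Market 2: 7P₂ + 3P₁ = 147.
Eliminating P₂: 7×(1) − 3×(2) gives 19P₁ = 861, so P₁ = 861/19.
Back-substitute into (2): P₂ = (147 − 3×861/19) / 7 = 30/19.

P₁ = 861/19, P₂ = 30/19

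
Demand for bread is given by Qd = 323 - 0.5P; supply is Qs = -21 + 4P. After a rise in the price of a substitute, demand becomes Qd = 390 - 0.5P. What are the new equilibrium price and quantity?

P' = 274/3, Q' = 1033/3

Original equilibrium: P* = 688/9, Q* = 2563/9.
New equilibrium: 390 - 0.5P = -21 + 4P, so 411 = 4.5P and P' = 274/3; Q' = 390 − 0.5(274/3) = 1033/3.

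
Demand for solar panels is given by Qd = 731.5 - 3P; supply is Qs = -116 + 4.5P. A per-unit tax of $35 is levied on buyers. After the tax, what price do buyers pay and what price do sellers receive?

Pre-tax equilibrium: P* = 113, Q* = 392.5.
Tax on buyers shifts demand to Qd = 731.5 − 3(P + 35) = 626.5 - 3P.
626.5 - 3P = -116 + 4.5P gives seller price Ps = 99; buyers pay Pb = 99 + 35 = 134.
New quantity: Q = 731.5 − 3(134) = 329.5.

Buyers pay $134, sellers receive $99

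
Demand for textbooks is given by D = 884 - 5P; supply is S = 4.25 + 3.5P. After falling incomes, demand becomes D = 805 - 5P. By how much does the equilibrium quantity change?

ΔQ = -553/17

Original equilibrium: P* = 103.5, Q* = 366.5.
New equilibrium: 805 - 5P = 4.25 + 3.5P, so 800.75 = 8.5P and P' = 3203/34; Q' = 805 − 5(3203/34) = 11355/34.
Change in quantity: 11355/34 − 366.5 = -553/17.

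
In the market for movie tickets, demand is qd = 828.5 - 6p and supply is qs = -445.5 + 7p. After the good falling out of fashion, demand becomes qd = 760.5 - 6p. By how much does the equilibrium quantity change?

Δq = -476/13

Original equilibrium: p* = 98, q* = 240.5.
New equilibrium: 760.5 - 6p = -445.5 + 7p, so 1206 = 13p and p' = 1206/13; q' = 760.5 − 6(1206/13) = 5301/26.
Change in quantity: 5301/26 − 240.5 = -476/13.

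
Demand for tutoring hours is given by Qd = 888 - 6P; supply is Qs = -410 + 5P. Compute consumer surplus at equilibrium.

Consumer surplus = 2700

Equilibrium: 888 - 6P = -410 + 5P gives P* = 118, Q* = 180.
Demand choke price (Qd = 0): P = 148.
CS = ½(148 − 118)(180) = 2700.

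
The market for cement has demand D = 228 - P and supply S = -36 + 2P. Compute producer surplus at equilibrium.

Equilibrium: 228 - P = -36 + 2P gives P* = 88, Q* = 140.
Supply starts at P = 18 (where S = 0).
PS = ½(88 − 18)(140) = 4900.

Producer surplus = 4900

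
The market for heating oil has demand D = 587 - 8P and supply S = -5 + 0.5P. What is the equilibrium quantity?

Set D = S: 587 - 8P = -5 + 0.5P.
592 = 8.5P, so P* = 1184/17.
Q* = 587 − 8(1184/17) = 507/17.

Q* = 507/17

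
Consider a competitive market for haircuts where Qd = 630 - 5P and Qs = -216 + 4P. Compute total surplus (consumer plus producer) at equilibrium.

Total surplus = 5760

Equilibrium: 630 - 5P = -216 + 4P gives P* = 94, Q* = 160.
Demand choke price: P = 126; supply starts at P = 54.
CS = ½(126 − 94)(160) = 2560; PS = ½(94 − 54)(160) = 3200.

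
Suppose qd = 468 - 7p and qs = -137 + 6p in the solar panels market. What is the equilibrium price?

p* = 605/13

Set qd = qs: 468 - 7p = -137 + 6p.
605 = 13p, so p* = 605/13.
q* = 468 − 7(605/13) = 1849/13.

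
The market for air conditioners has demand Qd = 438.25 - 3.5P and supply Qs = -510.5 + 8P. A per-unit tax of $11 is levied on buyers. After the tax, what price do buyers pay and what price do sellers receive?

Buyers pay 4147/46, sellers receive 3641/46

Pre-tax equilibrium: P* = 82.5, Q* = 149.5.
Tax on buyers shifts demand to Qd = 438.25 − 3.5(P + 11) = 399.75 - 3.5P.
399.75 - 3.5P = -510.5 + 8P gives seller price Ps = 3641/46; buyers pay Pb = 3641/46 + 11 = 4147/46.
New quantity: Q = 438.25 − 3.5(4147/46) = 5645/46.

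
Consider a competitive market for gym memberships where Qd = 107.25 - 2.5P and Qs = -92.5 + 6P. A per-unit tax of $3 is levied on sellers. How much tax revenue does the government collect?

Pre-tax equilibrium: P* = 23.5, Q* = 48.5.
Tax on sellers shifts supply to Qs = -92.5 + 6(P − 3) = -110.5 + 6P.
107.25 - 2.5P = -110.5 + 6P gives buyer price Pb = 871/34; sellers receive Ps = 871/34 − 3 = 769/34.
New quantity: Q = 107.25 − 2.5(871/34) = 1469/34.
Revenue = 3 × 1469/34 = 4407/34.

Tax revenue = 4407/34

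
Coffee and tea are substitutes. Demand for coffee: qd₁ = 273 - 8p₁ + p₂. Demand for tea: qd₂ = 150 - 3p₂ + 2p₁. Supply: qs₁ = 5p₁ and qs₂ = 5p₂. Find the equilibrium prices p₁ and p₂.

Market 1: 273 - 8p₁ + p₂ = 5p₁ → 13p₁ - p₂ = 273.
Market 2: 8p₂ - 2p₁ = 150.
Eliminating p₂: 8×(1) + 1×(2) gives 102p₁ = 2334, so p₁ = 389/17.
Back-substitute into (2): p₂ = (150 + 2×389/17) / 8 = 416/17.

p₁ = 389/17, p₂ = 416/17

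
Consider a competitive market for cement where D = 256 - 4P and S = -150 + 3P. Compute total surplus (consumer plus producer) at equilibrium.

Total surplus = 168

Equilibrium: 256 - 4P = -150 + 3P gives P* = 58, Q* = 24.
Demand choke price: P = 64; supply starts at P = 50.
CS = ½(64 − 58)(24) = 72; PS = ½(58 − 50)(24) = 96.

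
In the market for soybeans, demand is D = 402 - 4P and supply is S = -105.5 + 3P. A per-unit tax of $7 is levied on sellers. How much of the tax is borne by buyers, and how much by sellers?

Pre-tax equilibrium: P* = 72.5, Q* = 112.
Tax on sellers shifts supply to S = -105.5 + 3(P − 7) = -126.5 + 3P.
402 - 4P = -126.5 + 3P gives buyer price Pb = 75.5; sellers receive Ps = 75.5 − 7 = 68.5.
New quantity: Q = 402 − 4(75.5) = 100.
Buyer burden = 75.5 − 72.5 = 3; seller burden = 72.5 − 68.5 = 4.

Buyers bear $3, sellers bear $4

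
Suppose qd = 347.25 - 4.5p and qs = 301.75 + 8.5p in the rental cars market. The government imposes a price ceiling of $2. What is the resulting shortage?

Equilibrium price would be p* = 3.5, so the ceiling at 2 binds.
At p = 2: qd = 347.25 − 4.5(2) = 338.25, qs = 301.75 + 8.5(2) = 318.75.
Shortage = 338.25 − 318.75 = 19.5.

Shortage = 19.5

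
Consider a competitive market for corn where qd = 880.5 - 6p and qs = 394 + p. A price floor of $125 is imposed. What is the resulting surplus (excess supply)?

Surplus = 388.5

Equilibrium price would be p* = 69.5, so the floor at 125 binds.
At p = 125: qd = 130.5, qs = 519.
Surplus = 519 − 130.5 = 388.5.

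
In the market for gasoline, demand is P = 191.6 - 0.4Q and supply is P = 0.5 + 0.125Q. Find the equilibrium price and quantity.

Set the two price expressions equal: 191.6 - 0.4Q = 0.5 + 0.125Q.
191.1 = 0.525Q, so Q* = 364.
P* = 191.6 − (0.4)(364) = 46.

P* = 46, Q* = 364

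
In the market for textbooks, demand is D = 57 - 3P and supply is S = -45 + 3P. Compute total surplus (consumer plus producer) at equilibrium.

Equilibrium: 57 - 3P = -45 + 3P gives P* = 17, Q* = 6.
Demand choke price: P = 19; supply starts at P = 15.
CS = ½(19 − 17)(6) = 6; PS = ½(17 − 15)(6) = 6.

Total surplus = 12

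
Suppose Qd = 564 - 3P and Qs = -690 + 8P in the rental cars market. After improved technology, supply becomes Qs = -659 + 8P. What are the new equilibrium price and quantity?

P' = 1223/11, Q' = 2535/11

Original equilibrium: P* = 114, Q* = 222.
New equilibrium: 564 - 3P = -659 + 8P, so 1223 = 11P and P' = 1223/11; Q' = 564 − 3(1223/11) = 2535/11.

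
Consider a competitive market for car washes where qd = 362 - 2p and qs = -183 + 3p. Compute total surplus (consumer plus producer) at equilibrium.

Equilibrium: 362 - 2p = -183 + 3p gives p* = 109, q* = 144.
Demand choke price: p = 181; supply starts at p = 61.
CS = ½(181 − 109)(144) = 5184; PS = ½(109 − 61)(144) = 3456.

Total surplus = 8640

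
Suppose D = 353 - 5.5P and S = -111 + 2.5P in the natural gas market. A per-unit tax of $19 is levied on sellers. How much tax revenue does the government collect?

Pre-tax equilibrium: P* = 58, Q* = 34.
Tax on sellers shifts supply to S = -111 + 2.5(P − 19) = -158.5 + 2.5P.
353 - 5.5P = -158.5 + 2.5P gives buyer price Pb = 63.9375; sellers receive Ps = 63.9375 − 19 = 44.9375.
New quantity: Q = 353 − 5.5(63.9375) = 1.34375.
Revenue = 19 × 1.34375 = 25.53125.

Tax revenue = 25.53125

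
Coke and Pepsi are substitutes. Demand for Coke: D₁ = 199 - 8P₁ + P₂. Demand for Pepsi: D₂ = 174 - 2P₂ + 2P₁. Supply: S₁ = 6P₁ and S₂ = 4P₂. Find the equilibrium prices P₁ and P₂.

Market 1: 199 - 8P₁ + P₂ = 6P₁ → 14P₁ - P₂ = 199.
Market 2: 6P₂ - 2P₁ = 174.
Eliminating P₂: 6×(1) + 1×(2) gives 82P₁ = 1368, so P₁ = 684/41.
Back-substitute into (2): P₂ = (174 + 2×684/41) / 6 = 1417/41.

P₁ = 684/41, P₂ = 1417/41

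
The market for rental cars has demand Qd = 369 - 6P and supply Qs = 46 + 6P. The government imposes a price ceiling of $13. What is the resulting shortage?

Equilibrium price would be P* = 323/12, so the ceiling at 13 binds.
At P = 13: Qd = 369 − 6(13) = 291, Qs = 46 + 6(13) = 124.
Shortage = 291 − 124 = 167.

Shortage = 167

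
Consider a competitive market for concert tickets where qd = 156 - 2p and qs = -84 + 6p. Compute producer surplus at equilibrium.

Producer surplus = 768

Equilibrium: 156 - 2p = -84 + 6p gives p* = 30, q* = 96.
Supply starts at p = 14 (where qs = 0).
PS = ½(30 − 14)(96) = 768.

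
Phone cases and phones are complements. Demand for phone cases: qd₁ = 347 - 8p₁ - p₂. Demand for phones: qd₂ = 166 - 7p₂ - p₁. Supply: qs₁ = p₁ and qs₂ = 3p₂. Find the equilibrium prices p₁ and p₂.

Market 1: 347 - 8p₁ - p₂ = p₁ → 9p₁ + p₂ = 347.
Market 2: 10p₂ + p₁ = 166.
Eliminating p₂: 10×(1) − 1×(2) gives 89p₁ = 3304, so p₁ = 3304/89.
Back-substitute into (2): p₂ = (166 − 1×3304/89) / 10 = 1147/89.

p₁ = 3304/89, p₂ = 1147/89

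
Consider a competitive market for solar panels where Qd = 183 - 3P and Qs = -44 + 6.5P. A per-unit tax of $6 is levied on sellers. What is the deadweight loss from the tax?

Pre-tax equilibrium: P* = 454/19, Q* = 2115/19.
Tax on sellers shifts supply to Qs = -44 + 6.5(P − 6) = -83 + 6.5P.
183 - 3P = -83 + 6.5P gives buyer price Pb = 28; sellers receive Ps = 28 − 6 = 22.
New quantity: Q = 183 − 3(28) = 99.
DWL = ½ × 6 × (2115/19 − 99) = 702/19.

Deadweight loss = 702/19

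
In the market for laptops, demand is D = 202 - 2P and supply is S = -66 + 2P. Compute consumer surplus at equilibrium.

Consumer surplus = 1156

Equilibrium: 202 - 2P = -66 + 2P gives P* = 67, Q* = 68.
Demand choke price (D = 0): P = 101.
CS = ½(101 − 67)(68) = 1156.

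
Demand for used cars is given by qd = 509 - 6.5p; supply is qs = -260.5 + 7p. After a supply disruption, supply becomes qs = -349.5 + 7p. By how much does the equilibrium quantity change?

Original equilibrium: p* = 57, q* = 138.5.
New equilibrium: 509 - 6.5p = -349.5 + 7p, so 858.5 = 13.5p and p' = 1717/27; q' = 509 − 6.5(1717/27) = 5165/54.
Change in quantity: 5165/54 − 138.5 = -1157/27.

Δq = -1157/27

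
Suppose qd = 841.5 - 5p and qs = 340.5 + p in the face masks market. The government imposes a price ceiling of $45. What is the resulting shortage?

Equilibrium price would be p* = 83.5, so the ceiling at 45 binds.
At p = 45: qd = 841.5 − 5(45) = 616.5, qs = 340.5 + 1(45) = 385.5.
Shortage = 616.5 − 385.5 = 231.

Shortage = 231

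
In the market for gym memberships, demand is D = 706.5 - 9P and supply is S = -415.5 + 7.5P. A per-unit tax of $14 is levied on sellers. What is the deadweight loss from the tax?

Pre-tax equilibrium: P* = 68, Q* = 94.5.
Tax on sellers shifts supply to S = -415.5 + 7.5(P − 14) = -520.5 + 7.5P.
706.5 - 9P = -520.5 + 7.5P gives buyer price Pb = 818/11; sellers receive Ps = 818/11 − 14 = 664/11.
New quantity: Q = 706.5 − 9(818/11) = 819/22.
DWL = ½ × 14 × (94.5 − 819/22) = 4410/11.

Deadweight loss = 4410/11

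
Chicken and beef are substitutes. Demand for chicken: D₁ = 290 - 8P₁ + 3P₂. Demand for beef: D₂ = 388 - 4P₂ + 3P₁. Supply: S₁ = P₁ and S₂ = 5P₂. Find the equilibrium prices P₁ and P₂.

P₁ = 629/12, P₂ = 727/12

Market 1: 290 - 8P₁ + 3P₂ = P₁ → 9P₁ - 3P₂ = 290.
Market 2: 9P₂ - 3P₁ = 388.
Eliminating P₂: 9×(1) + 3×(2) gives 72P₁ = 3774, so P₁ = 629/12.
Back-substitute into (2): P₂ = (388 + 3×629/12) / 9 = 727/12.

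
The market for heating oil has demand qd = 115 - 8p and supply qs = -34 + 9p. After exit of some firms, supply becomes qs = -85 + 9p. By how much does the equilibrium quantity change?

Δq = -24

Original equilibrium: p* = 149/17, q* = 763/17.
New equilibrium: 115 - 8p = -85 + 9p, so 200 = 17p and p' = 200/17; q' = 115 − 8(200/17) = 355/17.
Change in quantity: 355/17 − 763/17 = -24.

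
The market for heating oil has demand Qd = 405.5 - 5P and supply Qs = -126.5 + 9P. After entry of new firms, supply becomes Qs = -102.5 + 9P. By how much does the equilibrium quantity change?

ΔQ = 60/7

Original equilibrium: P* = 38, Q* = 215.5.
New equilibrium: 405.5 - 5P = -102.5 + 9P, so 508 = 14P and P' = 254/7; Q' = 405.5 − 5(254/7) = 3137/14.
Change in quantity: 3137/14 − 215.5 = 60/7.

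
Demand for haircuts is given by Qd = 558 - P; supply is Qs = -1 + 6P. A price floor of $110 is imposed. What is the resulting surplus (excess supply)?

Equilibrium price would be P* = 559/7, so the floor at 110 binds.
At P = 110: Qd = 448, Qs = 659.
Surplus = 659 − 448 = 211.

Surplus = 211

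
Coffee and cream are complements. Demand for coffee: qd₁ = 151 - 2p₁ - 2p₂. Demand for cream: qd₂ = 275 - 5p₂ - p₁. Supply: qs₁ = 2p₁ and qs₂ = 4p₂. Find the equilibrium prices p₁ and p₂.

Market 1: 151 - 2p₁ - 2p₂ = 2p₁ → 4p₁ + 2p₂ = 151.
Market 2: 9p₂ + p₁ = 275.
Eliminating p₂: 9×(1) − 2×(2) gives 34p₁ = 809, so p₁ = 809/34.
Back-substitute into (2): p₂ = (275 − 1×809/34) / 9 = 949/34.

p₁ = 809/34, p₂ = 949/34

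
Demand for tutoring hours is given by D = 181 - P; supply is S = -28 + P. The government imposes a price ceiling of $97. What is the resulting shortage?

Equilibrium price would be P* = 104.5, so the ceiling at 97 binds.
At P = 97: D = 181 − 1(97) = 84, S = -28 + 1(97) = 69.
Shortage = 84 − 69 = 15.

Shortage = 15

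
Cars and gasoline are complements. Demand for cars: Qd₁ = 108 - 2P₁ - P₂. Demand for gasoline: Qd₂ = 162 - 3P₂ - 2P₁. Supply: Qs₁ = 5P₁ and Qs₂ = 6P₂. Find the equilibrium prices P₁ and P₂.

P₁ = 810/61, P₂ = 918/61

Market 1: 108 - 2P₁ - P₂ = 5P₁ → 7P₁ + P₂ = 108.
Market 2: 9P₂ + 2P₁ = 162.
Eliminating P₂: 9×(1) − 1×(2) gives 61P₁ = 810, so P₁ = 810/61.
Back-substitute into (2): P₂ = (162 − 2×810/61) / 9 = 918/61.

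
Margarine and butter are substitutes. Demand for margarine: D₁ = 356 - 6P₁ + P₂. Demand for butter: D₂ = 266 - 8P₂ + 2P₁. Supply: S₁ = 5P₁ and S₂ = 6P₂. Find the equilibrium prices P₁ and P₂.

P₁ = 2625/76, P₂ = 1819/76

Market 1: 356 - 6P₁ + P₂ = 5P₁ → 11P₁ - P₂ = 356.
Market 2: 14P₂ - 2P₁ = 266.
Eliminating P₂: 14×(1) + 1×(2) gives 152P₁ = 5250, so P₁ = 2625/76.
Back-substitute into (2): P₂ = (266 + 2×2625/76) / 14 = 1819/76.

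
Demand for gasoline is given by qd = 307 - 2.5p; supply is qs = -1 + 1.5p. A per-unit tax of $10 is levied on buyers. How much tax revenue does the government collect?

Pre-tax equilibrium: p* = 77, q* = 114.5.
Tax on buyers shifts demand to qd = 307 − 2.5(p + 10) = 282 - 2.5p.
282 - 2.5p = -1 + 1.5p gives seller price ps = 70.75; buyers pay pb = 70.75 + 10 = 80.75.
New quantity: q = 307 − 2.5(80.75) = 105.125.
Revenue = 10 × 105.125 = 1051.25.

Tax revenue = 1051.25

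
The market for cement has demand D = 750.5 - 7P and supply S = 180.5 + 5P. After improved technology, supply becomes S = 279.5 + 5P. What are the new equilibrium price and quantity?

P' = 39.25, Q' = 475.75

Original equilibrium: P* = 47.5, Q* = 418.
New equilibrium: 750.5 - 7P = 279.5 + 5P, so 471 = 12P and P' = 39.25; Q' = 750.5 − 7(39.25) = 475.75.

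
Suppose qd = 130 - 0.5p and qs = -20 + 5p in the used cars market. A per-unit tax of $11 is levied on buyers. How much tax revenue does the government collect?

Pre-tax equilibrium: p* = 300/11, q* = 1280/11.
Tax on buyers shifts demand to qd = 130 − 0.5(p + 11) = 124.5 - 0.5p.
124.5 - 0.5p = -20 + 5p gives seller price ps = 289/11; buyers pay pb = 289/11 + 11 = 410/11.
New quantity: q = 130 − 0.5(410/11) = 1225/11.
Revenue = 11 × 1225/11 = 1225.

Tax revenue = 1225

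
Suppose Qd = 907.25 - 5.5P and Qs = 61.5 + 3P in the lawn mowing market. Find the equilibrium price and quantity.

P* = 99.5, Q* = 360

Set Qd = Qs: 907.25 - 5.5P = 61.5 + 3P.
845.75 = 8.5P, so P* = 99.5.
Q* = 907.25 − 5.5(99.5) = 360.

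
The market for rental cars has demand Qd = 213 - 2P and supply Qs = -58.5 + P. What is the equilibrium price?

P* = 90.5

Set Qd = Qs: 213 - 2P = -58.5 + P.
271.5 = 3P, so P* = 90.5.
Q* = 213 − 2(90.5) = 32.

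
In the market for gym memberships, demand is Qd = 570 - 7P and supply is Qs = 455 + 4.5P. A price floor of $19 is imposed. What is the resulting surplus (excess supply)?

Surplus = 103.5

Equilibrium price would be P* = 10, so the floor at 19 binds.
At P = 19: Qd = 437, Qs = 540.5.
Surplus = 540.5 − 437 = 103.5.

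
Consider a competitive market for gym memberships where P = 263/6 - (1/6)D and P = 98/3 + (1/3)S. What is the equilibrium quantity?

Q* = 67/3

Set the two price expressions equal: 263/6 - (1/6)Q = 98/3 + (1/3)Q.
67/6 = 0.5Q, so Q* = 67/3.
P* = 263/6 − (1/6)(67/3) = 361/9.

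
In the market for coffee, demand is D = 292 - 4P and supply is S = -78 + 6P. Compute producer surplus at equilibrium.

Equilibrium: 292 - 4P = -78 + 6P gives P* = 37, Q* = 144.
Supply starts at P = 13 (where S = 0).
PS = ½(37 − 13)(144) = 1728.

Producer surplus = 1728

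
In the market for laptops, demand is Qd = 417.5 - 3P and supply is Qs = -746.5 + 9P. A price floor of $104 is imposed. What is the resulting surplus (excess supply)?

Equilibrium price would be P* = 97, so the floor at 104 binds.
At P = 104: Qd = 105.5, Qs = 189.5.
Surplus = 189.5 − 105.5 = 84.

Surplus = 84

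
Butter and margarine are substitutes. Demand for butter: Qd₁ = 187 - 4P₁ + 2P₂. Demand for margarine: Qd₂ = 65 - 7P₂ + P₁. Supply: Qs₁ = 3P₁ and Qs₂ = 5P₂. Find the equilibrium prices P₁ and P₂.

P₁ = 1187/41, P₂ = 321/41

Market 1: 187 - 4P₁ + 2P₂ = 3P₁ → 7P₁ - 2P₂ = 187.
Market 2: 12P₂ - P₁ = 65.
Eliminating P₂: 12×(1) + 2×(2) gives 82P₁ = 2374, so P₁ = 1187/41.
Back-substitute into (2): P₂ = (65 + 1×1187/41) / 12 = 321/41.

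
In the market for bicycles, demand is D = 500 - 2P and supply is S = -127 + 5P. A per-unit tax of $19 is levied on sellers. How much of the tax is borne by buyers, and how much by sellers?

Buyers bear 95/7, sellers bear 38/7

Pre-tax equilibrium: P* = 627/7, Q* = 2246/7.
Tax on sellers shifts supply to S = -127 + 5(P − 19) = -222 + 5P.
500 - 2P = -222 + 5P gives buyer price Pb = 722/7; sellers receive Ps = 722/7 − 19 = 589/7.
New quantity: Q = 500 − 2(722/7) = 2056/7.
Buyer burden = 722/7 − 627/7 = 95/7; seller burden = 627/7 − 589/7 = 38/7.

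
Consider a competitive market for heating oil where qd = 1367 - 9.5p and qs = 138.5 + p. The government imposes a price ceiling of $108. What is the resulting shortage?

Shortage = 94.5

Equilibrium price would be p* = 117, so the ceiling at 108 binds.
At p = 108: qd = 1367 − 9.5(108) = 341, qs = 138.5 + 1(108) = 246.5.
Shortage = 341 − 246.5 = 94.5.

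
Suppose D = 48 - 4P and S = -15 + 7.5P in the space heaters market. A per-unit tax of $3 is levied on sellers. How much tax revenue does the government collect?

Tax revenue = 1260/23

Pre-tax equilibrium: P* = 126/23, Q* = 600/23.
Tax on sellers shifts supply to S = -15 + 7.5(P − 3) = -37.5 + 7.5P.
48 - 4P = -37.5 + 7.5P gives buyer price Pb = 171/23; sellers receive Ps = 171/23 − 3 = 102/23.
New quantity: Q = 48 − 4(171/23) = 420/23.
Revenue = 3 × 420/23 = 1260/23.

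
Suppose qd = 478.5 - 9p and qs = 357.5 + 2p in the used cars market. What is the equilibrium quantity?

q* = 379.5

Set qd = qs: 478.5 - 9p = 357.5 + 2p.
121 = 11p, so p* = 11.
q* = 478.5 − 9(11) = 379.5.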